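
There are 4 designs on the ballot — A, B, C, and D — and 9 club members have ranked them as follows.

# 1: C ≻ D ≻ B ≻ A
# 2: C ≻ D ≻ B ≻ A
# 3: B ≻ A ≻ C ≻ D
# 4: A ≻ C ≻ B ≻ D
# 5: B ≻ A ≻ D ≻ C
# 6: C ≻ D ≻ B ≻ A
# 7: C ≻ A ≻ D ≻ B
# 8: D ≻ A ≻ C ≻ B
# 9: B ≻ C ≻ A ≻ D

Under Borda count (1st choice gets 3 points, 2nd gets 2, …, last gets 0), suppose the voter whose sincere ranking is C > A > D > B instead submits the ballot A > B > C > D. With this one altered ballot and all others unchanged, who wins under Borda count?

Borda totals with the altered ballot: A 13, B 15, C 16, D 10.
The winner is unchanged: still C.

C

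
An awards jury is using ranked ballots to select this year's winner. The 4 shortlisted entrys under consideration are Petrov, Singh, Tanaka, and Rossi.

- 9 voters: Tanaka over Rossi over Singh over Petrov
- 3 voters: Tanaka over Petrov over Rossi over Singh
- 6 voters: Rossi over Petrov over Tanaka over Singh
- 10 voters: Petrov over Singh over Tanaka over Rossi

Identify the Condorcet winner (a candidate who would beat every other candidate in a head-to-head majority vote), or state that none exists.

Head-to-head results (28 voters total):
Petrov vs Singh: Petrov wins 19–9.
Petrov vs Tanaka: Petrov wins 16–12.
Petrov vs Rossi: Rossi wins 15–13.
Singh vs Tanaka: Tanaka wins 18–10.
Singh vs Rossi: Rossi wins 18–10.
Tanaka vs Rossi: Tanaka wins 22–6.
No candidate beats all others: Petrov beats Tanaka beats Rossi beats Petrov, a majority cycle.

No Condorcet winner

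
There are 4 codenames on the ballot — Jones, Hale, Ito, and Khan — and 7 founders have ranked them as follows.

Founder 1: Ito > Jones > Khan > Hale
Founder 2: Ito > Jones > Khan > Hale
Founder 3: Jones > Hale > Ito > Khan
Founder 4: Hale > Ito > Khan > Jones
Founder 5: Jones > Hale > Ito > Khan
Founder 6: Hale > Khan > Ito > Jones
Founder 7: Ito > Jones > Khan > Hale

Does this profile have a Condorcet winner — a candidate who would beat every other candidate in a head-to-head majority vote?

Head-to-head results (7 voters total):
Jones vs Hale: Jones wins 5–2.
Jones vs Ito: Ito wins 5–2.
Jones vs Khan: Jones wins 5–2.
Hale vs Ito: Hale wins 4–3.
Hale vs Khan: Hale wins 4–3.
Ito vs Khan: Ito wins 6–1.
No candidate beats all others: Jones beats Hale beats Ito beats Jones, a majority cycle.

No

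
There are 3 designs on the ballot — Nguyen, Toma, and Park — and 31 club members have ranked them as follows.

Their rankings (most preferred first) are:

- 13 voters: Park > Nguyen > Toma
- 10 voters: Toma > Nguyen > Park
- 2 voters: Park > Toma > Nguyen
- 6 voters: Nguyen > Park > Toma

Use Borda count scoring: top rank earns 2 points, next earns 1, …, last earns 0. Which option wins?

Park

Borda scores:
  Nguyen: 13·1 + 10·1 + 2·0 + 6·2 = 35
  Toma: 13·0 + 10·2 + 2·1 + 6·0 = 22
  Park: 13·2 + 10·0 + 2·2 + 6·1 = 36
Park has the highest total.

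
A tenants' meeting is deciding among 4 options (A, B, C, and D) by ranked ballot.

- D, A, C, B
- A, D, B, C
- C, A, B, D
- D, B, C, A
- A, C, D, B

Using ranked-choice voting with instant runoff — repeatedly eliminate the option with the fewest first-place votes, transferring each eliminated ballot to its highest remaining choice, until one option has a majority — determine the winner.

A

Round 1: A 2, D 2, C 1, B 0. B has the fewest and is eliminated.
Round 2: A 2, D 2, C 1. C has the fewest and is eliminated.
Round 3: A 3, D 2. A has a majority.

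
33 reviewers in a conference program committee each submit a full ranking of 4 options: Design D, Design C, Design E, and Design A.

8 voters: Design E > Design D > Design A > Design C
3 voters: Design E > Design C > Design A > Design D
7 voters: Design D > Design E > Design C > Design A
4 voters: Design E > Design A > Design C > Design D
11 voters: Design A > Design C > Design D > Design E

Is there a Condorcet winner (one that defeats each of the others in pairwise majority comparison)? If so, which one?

Head-to-head results (33 voters total):
Design D vs Design C: Design C wins 18–15.
Design D vs Design E: Design D wins 18–15.
Design D vs Design A: Design A wins 18–15.
Design C vs Design E: Design E wins 22–11.
Design C vs Design A: Design A wins 23–10.
Design E vs Design A: Design E wins 22–11.
No candidate beats all others: Design D beats Design E beats Design C beats Design D, a majority cycle.

There is no Condorcet winner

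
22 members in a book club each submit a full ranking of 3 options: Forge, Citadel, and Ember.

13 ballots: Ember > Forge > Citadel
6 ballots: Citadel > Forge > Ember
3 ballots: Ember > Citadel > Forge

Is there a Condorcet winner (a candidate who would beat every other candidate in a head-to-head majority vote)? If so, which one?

Head-to-head results (22 voters total):
Forge vs Citadel: Forge wins 13–9.
Forge vs Ember: Ember wins 16–6.
Citadel vs Ember: Ember wins 16–6.
Ember beats each rival — Forge (16–6), Citadel (16–6) — so Ember is the Condorcet winner.

Ember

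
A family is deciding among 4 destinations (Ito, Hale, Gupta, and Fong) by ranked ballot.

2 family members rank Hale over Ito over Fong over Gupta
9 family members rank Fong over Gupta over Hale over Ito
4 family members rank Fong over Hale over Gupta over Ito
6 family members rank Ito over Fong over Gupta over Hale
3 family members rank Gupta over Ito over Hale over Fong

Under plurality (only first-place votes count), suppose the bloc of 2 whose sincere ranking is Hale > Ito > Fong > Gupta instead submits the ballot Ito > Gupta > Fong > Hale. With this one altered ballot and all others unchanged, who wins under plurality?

Fong

First-place totals with the altered ballot: Ito 8, Hale 0, Gupta 3, Fong 13.
The winner is unchanged: still Fong.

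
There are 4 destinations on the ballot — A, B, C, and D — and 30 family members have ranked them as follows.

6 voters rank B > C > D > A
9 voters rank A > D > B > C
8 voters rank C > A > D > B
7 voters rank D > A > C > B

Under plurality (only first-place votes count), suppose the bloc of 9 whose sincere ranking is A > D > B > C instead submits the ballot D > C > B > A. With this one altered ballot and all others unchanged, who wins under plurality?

First-place totals with the altered ballot: A 0, B 6, C 8, D 16.
The switch changes the winner from A to D.

D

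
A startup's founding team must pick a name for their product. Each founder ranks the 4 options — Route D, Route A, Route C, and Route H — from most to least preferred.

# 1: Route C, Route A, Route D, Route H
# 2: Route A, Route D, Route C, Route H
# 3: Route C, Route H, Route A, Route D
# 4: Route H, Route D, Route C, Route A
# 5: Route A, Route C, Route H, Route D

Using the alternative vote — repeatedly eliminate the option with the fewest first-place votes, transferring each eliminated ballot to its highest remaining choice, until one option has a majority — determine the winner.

Route C

Round 1: Route A 2, Route C 2, Route H 1, Route D 0. Route D has the fewest and is eliminated.
Round 2: Route A 2, Route C 2, Route H 1. Route H has the fewest and is eliminated.
Round 3: Route C 3, Route A 2. Route C has a majority.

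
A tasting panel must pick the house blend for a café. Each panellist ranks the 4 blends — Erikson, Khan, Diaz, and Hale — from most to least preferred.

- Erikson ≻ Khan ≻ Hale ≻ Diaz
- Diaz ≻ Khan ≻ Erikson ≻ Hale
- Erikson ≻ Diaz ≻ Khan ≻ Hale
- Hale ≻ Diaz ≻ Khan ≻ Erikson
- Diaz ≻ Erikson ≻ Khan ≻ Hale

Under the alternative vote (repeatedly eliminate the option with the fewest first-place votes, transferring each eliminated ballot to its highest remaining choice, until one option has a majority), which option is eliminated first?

Khan

Round 1: Erikson 2, Diaz 2, Hale 1, Khan 0. Khan has the fewest and is eliminated.
Round 2: Erikson 2, Diaz 2, Hale 1. Hale has the fewest and is eliminated.
Round 3: Diaz 3, Erikson 2. Diaz has a majority.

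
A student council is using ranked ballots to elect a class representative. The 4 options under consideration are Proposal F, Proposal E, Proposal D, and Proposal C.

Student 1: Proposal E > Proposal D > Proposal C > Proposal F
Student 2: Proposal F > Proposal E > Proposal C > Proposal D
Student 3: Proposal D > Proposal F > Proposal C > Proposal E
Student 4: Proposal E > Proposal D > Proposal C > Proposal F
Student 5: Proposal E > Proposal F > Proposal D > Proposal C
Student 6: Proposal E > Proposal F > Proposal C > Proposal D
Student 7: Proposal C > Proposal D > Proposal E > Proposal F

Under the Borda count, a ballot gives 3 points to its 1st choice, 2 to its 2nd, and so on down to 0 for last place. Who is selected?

Borda scores:
  Proposal F: 0 + 3 + 2 + 0 + 2 + 2 + 0 = 9
  Proposal E: 3 + 2 + 0 + 3 + 3 + 3 + 1 = 15
  Proposal D: 2 + 0 + 3 + 2 + 1 + 0 + 2 = 10
  Proposal C: 1 + 1 + 1 + 1 + 0 + 1 + 3 = 8
Proposal E has the highest total.

Proposal E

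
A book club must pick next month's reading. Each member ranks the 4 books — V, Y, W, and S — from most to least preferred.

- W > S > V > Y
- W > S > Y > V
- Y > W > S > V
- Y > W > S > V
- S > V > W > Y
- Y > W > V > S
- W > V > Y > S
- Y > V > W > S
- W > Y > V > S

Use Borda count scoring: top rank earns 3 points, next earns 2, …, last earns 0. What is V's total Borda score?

Borda scores:
  V: 1 + 0 + 0 + 0 + 2 + 1 + 2 + 2 + 1 = 9
  Y: 0 + 1 + 3 + 3 + 0 + 3 + 1 + 3 + 2 = 16
  W: 3 + 3 + 2 + 2 + 1 + 2 + 3 + 1 + 3 = 20
  S: 2 + 2 + 1 + 1 + 3 + 0 + 0 + 0 + 0 = 9

9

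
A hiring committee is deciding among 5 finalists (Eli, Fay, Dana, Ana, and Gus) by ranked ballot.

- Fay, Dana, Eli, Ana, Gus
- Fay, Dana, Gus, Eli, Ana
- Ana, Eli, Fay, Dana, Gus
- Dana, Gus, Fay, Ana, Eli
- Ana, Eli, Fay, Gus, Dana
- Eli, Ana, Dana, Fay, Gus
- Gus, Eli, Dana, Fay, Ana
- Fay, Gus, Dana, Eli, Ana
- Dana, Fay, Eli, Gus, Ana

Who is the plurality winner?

Fay

First-place vote totals:
  Eli: 1
  Fay: 3
  Dana: 2
  Ana: 2
  Gus: 1
Fay has the most first-place votes.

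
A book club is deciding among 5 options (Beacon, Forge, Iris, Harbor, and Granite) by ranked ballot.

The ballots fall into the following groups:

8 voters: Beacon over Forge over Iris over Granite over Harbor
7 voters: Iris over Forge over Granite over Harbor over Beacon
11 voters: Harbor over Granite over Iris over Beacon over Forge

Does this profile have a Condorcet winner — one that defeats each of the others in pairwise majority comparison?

Yes

Head-to-head results (26 voters total):
Beacon vs Forge: Beacon wins 19–7.
Beacon vs Iris: Iris wins 18–8.
Beacon vs Harbor: Harbor wins 18–8.
Beacon vs Granite: Granite wins 18–8.
Forge vs Iris: Iris wins 18–8.
Forge vs Harbor: Forge wins 15–11.
Forge vs Granite: Forge wins 15–11.
Iris vs Harbor: Iris wins 15–11.
Iris vs Granite: Iris wins 15–11.
Harbor vs Granite: Granite wins 15–11.
Iris beats each rival — Beacon (18–8), Forge (18–8), Harbor (15–11), Granite (15–11) — so Iris is the Condorcet winner.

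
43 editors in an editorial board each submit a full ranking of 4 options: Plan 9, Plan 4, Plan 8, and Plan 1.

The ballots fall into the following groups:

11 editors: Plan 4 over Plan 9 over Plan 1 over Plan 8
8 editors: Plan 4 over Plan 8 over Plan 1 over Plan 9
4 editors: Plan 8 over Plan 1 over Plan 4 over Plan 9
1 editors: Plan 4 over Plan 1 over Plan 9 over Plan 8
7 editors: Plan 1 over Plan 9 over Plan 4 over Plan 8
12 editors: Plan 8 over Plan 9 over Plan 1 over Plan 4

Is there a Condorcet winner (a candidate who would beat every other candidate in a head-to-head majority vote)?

Head-to-head results (43 voters total):
Plan 9 vs Plan 4: Plan 4 wins 24–19.
Plan 9 vs Plan 8: Plan 8 wins 24–19.
Plan 9 vs Plan 1: Plan 9 wins 23–20.
Plan 4 vs Plan 8: Plan 4 wins 27–16.
Plan 4 vs Plan 1: Plan 1 wins 23–20.
Plan 8 vs Plan 1: Plan 8 wins 24–19.
No candidate beats all others: Plan 9 beats Plan 1 beats Plan 4 beats Plan 9, a majority cycle.

No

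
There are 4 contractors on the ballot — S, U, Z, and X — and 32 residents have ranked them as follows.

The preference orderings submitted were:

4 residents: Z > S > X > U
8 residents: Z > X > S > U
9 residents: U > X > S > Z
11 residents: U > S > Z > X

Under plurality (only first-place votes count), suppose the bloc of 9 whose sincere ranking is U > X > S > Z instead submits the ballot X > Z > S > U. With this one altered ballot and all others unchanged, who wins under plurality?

First-place totals with the altered ballot: S 0, U 11, Z 12, X 9.
The switch changes the winner from U to Z.

Z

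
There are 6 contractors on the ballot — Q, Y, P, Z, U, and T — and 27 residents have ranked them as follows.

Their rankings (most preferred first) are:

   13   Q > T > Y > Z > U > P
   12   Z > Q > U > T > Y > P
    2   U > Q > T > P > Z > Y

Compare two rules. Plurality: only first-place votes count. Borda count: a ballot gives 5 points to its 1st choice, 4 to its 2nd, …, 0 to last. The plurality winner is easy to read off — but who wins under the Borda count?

Q

Plurality first-place counts: Q 13, Y 0, P 0, Z 12, U 2, T 0 → Q.
Borda totals: Q 121, Y 51, P 4, Z 88, U 59, T 82 → Q.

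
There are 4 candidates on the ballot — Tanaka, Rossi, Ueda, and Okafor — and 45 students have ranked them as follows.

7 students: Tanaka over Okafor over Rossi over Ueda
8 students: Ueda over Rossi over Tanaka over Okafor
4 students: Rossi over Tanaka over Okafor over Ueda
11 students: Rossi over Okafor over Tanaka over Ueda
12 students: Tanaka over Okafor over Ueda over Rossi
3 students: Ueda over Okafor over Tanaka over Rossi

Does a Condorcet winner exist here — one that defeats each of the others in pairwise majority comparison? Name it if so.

No Condorcet winner

Head-to-head results (45 voters total):
Tanaka vs Rossi: Rossi wins 23–22.
Tanaka vs Ueda: Tanaka wins 34–11.
Tanaka vs Okafor: Tanaka wins 31–14.
Rossi vs Ueda: Ueda wins 23–22.
Rossi vs Okafor: Rossi wins 23–22.
Ueda vs Okafor: Okafor wins 34–11.
No candidate beats all others: Tanaka beats Ueda beats Rossi beats Tanaka, a majority cycle.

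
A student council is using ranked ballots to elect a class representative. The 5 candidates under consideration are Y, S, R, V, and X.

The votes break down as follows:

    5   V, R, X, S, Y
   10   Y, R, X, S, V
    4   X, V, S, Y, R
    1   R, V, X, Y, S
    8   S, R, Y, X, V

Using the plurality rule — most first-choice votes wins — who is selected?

First-place vote totals:
  Y: 10
  S: 8
  R: 1
  V: 5
  X: 4
Y has the most first-place votes.

Y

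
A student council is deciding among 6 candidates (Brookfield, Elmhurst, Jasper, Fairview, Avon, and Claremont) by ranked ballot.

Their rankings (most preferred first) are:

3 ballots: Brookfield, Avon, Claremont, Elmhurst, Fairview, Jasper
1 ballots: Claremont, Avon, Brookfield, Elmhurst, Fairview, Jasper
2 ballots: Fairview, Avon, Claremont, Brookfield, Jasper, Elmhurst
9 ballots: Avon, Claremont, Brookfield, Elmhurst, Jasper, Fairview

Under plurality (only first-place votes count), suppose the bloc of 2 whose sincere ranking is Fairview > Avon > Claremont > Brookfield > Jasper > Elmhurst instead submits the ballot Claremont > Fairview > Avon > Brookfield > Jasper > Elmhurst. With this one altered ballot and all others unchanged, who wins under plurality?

First-place totals with the altered ballot: Brookfield 3, Elmhurst 0, Jasper 0, Fairview 0, Avon 9, Claremont 3.
The winner is unchanged: still Avon.

Avon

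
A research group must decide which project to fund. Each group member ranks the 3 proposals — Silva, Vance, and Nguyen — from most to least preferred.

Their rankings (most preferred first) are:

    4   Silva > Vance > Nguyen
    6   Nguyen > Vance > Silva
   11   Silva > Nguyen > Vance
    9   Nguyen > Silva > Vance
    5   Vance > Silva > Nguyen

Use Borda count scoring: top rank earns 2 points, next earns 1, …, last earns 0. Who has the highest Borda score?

Borda scores:
  Silva: 4·2 + 6·0 + 11·2 + 9·1 + 5·1 = 44
  Vance: 4·1 + 6·1 + 11·0 + 9·0 + 5·2 = 20
  Nguyen: 4·0 + 6·2 + 11·1 + 9·2 + 5·0 = 41
Silva has the highest total.

Silva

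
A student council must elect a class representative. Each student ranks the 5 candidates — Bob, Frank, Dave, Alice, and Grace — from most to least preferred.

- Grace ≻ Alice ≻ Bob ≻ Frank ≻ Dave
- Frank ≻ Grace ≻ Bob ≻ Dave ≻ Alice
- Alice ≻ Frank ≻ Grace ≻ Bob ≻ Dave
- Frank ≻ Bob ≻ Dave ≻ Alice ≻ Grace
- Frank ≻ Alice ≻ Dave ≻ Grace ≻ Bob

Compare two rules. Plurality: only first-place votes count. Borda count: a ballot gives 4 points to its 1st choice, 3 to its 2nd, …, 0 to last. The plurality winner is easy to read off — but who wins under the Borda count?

Plurality first-place counts: Bob 0, Frank 3, Dave 0, Alice 1, Grace 1 → Frank.
Borda totals: Bob 8, Frank 16, Dave 5, Alice 11, Grace 10 → Frank.

Frank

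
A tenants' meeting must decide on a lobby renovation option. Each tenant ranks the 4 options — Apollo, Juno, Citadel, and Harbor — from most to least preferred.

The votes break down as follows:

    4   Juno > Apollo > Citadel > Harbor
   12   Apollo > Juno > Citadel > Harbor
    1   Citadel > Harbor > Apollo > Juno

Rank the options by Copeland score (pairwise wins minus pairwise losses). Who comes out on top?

Apollo

Pairwise results:
  Apollo vs Juno: Apollo wins 13–4.
  Apollo vs Citadel: Apollo wins 16–1.
  Apollo vs Harbor: Apollo wins 16–1.
  Juno vs Citadel: Juno wins 16–1.
  Juno vs Harbor: Juno wins 16–1.
  Citadel vs Harbor: Citadel wins 17–0.
Copeland scores (wins − losses):
  Apollo: 3 − 0 = 3
  Juno: 2 − 1 = 1
  Citadel: 1 − 2 = -1
  Harbor: 0 − 3 = -3
Apollo has the best Copeland score.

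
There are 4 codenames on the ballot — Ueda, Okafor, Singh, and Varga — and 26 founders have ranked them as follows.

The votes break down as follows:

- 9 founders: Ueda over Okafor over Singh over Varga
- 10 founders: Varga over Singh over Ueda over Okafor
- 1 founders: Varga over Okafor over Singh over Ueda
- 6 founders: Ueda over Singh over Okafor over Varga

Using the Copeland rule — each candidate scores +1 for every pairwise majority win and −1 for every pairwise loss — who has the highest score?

Ueda

Pairwise results:
  Ueda vs Okafor: Ueda wins 25–1.
  Ueda vs Singh: Ueda wins 15–11.
  Ueda vs Varga: Ueda wins 15–11.
  Okafor vs Singh: Singh wins 16–10.
  Okafor vs Varga: Okafor wins 15–11.
  Singh vs Varga: Singh wins 15–11.
Copeland scores (wins − losses):
  Ueda: 3 − 0 = 3
  Okafor: 1 − 2 = -1
  Singh: 2 − 1 = 1
  Varga: 0 − 3 = -3
Ueda has the best Copeland score.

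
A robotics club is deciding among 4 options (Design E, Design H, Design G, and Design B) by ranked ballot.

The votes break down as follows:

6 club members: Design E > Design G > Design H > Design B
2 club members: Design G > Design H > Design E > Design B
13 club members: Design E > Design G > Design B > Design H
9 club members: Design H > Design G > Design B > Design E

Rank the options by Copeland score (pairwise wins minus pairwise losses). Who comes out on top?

Pairwise results:
  Design E vs Design H: Design E wins 19–11.
  Design E vs Design G: Design E wins 19–11.
  Design E vs Design B: Design E wins 21–9.
  Design H vs Design G: Design G wins 21–9.
  Design H vs Design B: Design H wins 17–13.
  Design G vs Design B: Design G wins 30–0.
Copeland scores (wins − losses):
  Design E: 3 − 0 = 3
  Design H: 1 − 2 = -1
  Design G: 2 − 1 = 1
  Design B: 0 − 3 = -3
Design E has the best Copeland score.

Design E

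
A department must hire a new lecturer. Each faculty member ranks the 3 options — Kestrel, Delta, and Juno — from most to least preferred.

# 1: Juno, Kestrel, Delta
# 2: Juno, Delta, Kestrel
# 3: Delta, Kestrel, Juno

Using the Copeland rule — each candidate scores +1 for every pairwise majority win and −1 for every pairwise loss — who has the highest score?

Juno

Pairwise results:
  Kestrel vs Delta: Delta wins 2–1.
  Kestrel vs Juno: Juno wins 2–1.
  Delta vs Juno: Juno wins 2–1.
Copeland scores (wins − losses):
  Kestrel: 0 − 2 = -2
  Delta: 1 − 1 = 0
  Juno: 2 − 0 = 2
Juno has the best Copeland score.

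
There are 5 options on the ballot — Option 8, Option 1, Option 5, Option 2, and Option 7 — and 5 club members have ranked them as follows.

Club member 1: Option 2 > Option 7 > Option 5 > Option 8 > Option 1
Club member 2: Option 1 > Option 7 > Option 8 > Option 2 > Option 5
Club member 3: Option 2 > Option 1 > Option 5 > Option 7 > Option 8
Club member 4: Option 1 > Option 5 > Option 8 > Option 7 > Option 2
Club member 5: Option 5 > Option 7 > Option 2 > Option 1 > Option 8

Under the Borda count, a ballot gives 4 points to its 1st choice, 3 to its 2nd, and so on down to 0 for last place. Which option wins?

Borda scores:
  Option 8: 1 + 2 + 0 + 2 + 0 = 5
  Option 1: 0 + 4 + 3 + 4 + 1 = 12
  Option 5: 2 + 0 + 2 + 3 + 4 = 11
  Option 2: 4 + 1 + 4 + 0 + 2 = 11
  Option 7: 3 + 3 + 1 + 1 + 3 = 11
Option 1 has the highest total.

Option 1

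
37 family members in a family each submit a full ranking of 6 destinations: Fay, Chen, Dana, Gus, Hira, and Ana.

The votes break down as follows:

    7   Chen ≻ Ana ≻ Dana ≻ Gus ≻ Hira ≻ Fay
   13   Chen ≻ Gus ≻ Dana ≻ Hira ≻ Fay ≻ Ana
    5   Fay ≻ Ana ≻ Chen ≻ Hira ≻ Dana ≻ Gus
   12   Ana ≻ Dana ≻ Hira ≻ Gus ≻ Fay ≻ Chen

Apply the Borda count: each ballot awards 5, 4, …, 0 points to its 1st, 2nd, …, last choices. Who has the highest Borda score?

Chen

Borda scores:
  Fay: 7·0 + 13·1 + 5·5 + 12·1 = 50
  Chen: 7·5 + 13·5 + 5·3 + 12·0 = 115
  Dana: 7·3 + 13·3 + 5·1 + 12·4 = 113
  Gus: 7·2 + 13·4 + 5·0 + 12·2 = 90
  Hira: 7·1 + 13·2 + 5·2 + 12·3 = 79
  Ana: 7·4 + 13·0 + 5·4 + 12·5 = 108
Chen has the highest total.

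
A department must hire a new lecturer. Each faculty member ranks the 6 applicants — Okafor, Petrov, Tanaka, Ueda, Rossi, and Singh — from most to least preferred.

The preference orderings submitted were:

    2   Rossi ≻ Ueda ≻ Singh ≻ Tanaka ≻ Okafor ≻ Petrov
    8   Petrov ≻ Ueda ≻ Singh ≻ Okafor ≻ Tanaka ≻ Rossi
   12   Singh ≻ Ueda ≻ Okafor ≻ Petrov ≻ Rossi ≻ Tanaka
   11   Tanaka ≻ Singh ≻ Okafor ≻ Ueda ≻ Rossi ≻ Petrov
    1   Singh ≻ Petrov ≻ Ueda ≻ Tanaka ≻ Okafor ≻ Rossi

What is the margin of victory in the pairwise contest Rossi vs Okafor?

Ballots ranking Rossi above Okafor: 2.
Ballots ranking Okafor above Rossi: 8+12+11+1 = 32.
Okafor wins 32–2, a margin of 30.

30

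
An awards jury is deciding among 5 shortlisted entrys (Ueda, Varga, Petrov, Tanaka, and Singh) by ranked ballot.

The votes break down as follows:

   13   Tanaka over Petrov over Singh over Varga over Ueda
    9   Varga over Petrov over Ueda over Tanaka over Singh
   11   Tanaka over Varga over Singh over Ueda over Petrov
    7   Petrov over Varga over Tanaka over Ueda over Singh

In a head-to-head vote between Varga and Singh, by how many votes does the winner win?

Ballots ranking Varga above Singh: 9+11+7 = 27.
Ballots ranking Singh above Varga: 13.
Varga wins 27–13, a margin of 14.

14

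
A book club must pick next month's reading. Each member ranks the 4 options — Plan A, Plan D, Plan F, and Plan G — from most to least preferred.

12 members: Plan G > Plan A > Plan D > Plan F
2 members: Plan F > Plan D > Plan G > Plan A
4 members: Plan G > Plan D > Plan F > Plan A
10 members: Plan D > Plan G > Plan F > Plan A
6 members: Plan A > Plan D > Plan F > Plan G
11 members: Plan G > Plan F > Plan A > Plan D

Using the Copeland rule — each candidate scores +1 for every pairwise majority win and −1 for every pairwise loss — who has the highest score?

Pairwise results:
  Plan A vs Plan D: Plan A wins 29–16.
  Plan A vs Plan F: Plan F wins 27–18.
  Plan A vs Plan G: Plan G wins 39–6.
  Plan D vs Plan F: Plan D wins 32–13.
  Plan D vs Plan G: Plan G wins 27–18.
  Plan F vs Plan G: Plan G wins 37–8.
Copeland scores (wins − losses):
  Plan A: 1 − 2 = -1
  Plan D: 1 − 2 = -1
  Plan F: 1 − 2 = -1
  Plan G: 3 − 0 = 3
Plan G has the best Copeland score.

Plan G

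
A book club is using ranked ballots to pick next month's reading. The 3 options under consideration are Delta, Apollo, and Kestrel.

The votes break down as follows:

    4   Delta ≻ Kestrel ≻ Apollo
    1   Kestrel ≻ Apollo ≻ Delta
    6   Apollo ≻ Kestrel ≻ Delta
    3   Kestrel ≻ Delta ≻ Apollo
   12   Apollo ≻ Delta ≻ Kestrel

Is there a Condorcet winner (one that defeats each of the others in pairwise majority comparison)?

Yes

Head-to-head results (26 voters total):
Delta vs Apollo: Apollo wins 19–7.
Delta vs Kestrel: Delta wins 16–10.
Apollo vs Kestrel: Apollo wins 18–8.
Apollo beats each rival — Delta (19–7), Kestrel (18–8) — so Apollo is the Condorcet winner.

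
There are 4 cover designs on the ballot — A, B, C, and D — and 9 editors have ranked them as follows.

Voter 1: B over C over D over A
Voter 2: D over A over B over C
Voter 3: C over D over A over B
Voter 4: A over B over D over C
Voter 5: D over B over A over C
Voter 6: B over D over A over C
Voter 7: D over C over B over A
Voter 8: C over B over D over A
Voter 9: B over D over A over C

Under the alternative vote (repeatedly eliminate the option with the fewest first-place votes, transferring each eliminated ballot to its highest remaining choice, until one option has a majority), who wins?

Round 1: B 3, D 3, C 2, A 1. A has the fewest and is eliminated.
Round 2: B 4, D 3, C 2. C has the fewest and is eliminated.
Round 3: B 5, D 4. B has a majority.

B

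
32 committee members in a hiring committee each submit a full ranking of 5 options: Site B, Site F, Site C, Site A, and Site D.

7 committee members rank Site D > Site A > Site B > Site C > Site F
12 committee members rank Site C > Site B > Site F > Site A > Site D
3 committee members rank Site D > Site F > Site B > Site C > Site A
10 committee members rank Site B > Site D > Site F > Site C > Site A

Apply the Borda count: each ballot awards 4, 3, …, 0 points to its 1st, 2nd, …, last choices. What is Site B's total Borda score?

Borda scores:
  Site B: 7·2 + 12·3 + 3·2 + 10·4 = 96
  Site F: 7·0 + 12·2 + 3·3 + 10·2 = 53
  Site C: 7·1 + 12·4 + 3·1 + 10·1 = 68
  Site A: 7·3 + 12·1 + 3·0 + 10·0 = 33
  Site D: 7·4 + 12·0 + 3·4 + 10·3 = 70

96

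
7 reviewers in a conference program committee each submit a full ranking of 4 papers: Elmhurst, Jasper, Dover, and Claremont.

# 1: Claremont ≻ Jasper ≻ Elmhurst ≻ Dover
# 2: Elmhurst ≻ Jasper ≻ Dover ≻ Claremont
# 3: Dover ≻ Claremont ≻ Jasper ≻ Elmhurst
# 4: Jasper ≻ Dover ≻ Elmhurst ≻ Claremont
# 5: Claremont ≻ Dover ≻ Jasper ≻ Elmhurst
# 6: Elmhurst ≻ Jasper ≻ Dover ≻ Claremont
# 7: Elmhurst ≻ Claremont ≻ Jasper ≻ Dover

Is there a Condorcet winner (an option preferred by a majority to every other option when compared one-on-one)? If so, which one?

There is no Condorcet winner

Head-to-head results (7 voters total):
Elmhurst vs Jasper: Jasper wins 4–3.
Elmhurst vs Dover: Elmhurst wins 4–3.
Elmhurst vs Claremont: Elmhurst wins 4–3.
Jasper vs Dover: Jasper wins 5–2.
Jasper vs Claremont: Claremont wins 4–3.
Dover vs Claremont: Dover wins 4–3.
No candidate beats all others: Elmhurst beats Claremont beats Jasper beats Elmhurst, a majority cycle.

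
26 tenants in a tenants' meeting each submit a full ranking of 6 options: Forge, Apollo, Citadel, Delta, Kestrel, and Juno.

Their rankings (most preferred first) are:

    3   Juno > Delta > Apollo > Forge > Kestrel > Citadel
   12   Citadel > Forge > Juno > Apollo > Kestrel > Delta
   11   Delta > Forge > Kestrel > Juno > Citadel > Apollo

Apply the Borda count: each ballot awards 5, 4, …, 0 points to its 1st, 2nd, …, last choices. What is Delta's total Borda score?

67

Borda scores:
  Forge: 3·2 + 12·4 + 11·4 = 98
  Apollo: 3·3 + 12·2 + 11·0 = 33
  Citadel: 3·0 + 12·5 + 11·1 = 71
  Delta: 3·4 + 12·0 + 11·5 = 67
  Kestrel: 3·1 + 12·1 + 11·3 = 48
  Juno: 3·5 + 12·3 + 11·2 = 73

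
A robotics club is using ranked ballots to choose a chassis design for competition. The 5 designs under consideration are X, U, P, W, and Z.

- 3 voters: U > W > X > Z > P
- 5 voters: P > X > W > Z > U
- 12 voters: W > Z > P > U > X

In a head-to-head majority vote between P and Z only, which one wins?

Z

Ballots ranking P above Z: 5.
Ballots ranking Z above P: 3+12 = 15.
Z wins the head-to-head, 15–5.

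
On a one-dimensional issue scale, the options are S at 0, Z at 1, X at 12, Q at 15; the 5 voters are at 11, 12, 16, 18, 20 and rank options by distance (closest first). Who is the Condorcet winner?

With single-peaked preferences on a line, the Condorcet winner is the candidate closest to the median voter.
The median voter (position 16) is closest to Q at 15.
Check: Q vs S — voters closer to Q: 5 of 5.

Q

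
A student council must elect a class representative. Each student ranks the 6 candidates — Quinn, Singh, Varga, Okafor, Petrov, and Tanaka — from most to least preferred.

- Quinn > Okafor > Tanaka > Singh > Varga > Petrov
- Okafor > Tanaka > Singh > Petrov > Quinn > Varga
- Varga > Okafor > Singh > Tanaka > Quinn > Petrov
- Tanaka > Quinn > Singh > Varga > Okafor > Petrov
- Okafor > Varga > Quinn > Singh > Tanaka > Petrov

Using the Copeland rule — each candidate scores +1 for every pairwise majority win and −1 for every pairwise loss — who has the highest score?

Okafor

Pairwise results:
  Quinn vs Singh: Quinn wins 3–2.
  Quinn vs Varga: Quinn wins 3–2.
  Quinn vs Okafor: Okafor wins 3–2.
  Quinn vs Petrov: Quinn wins 4–1.
  Quinn vs Tanaka: Tanaka wins 3–2.
  Singh vs Varga: Singh wins 3–2.
  Singh vs Okafor: Okafor wins 4–1.
  Singh vs Petrov: Singh wins 5–0.
  Singh vs Tanaka: Tanaka wins 3–2.
  Varga vs Okafor: Okafor wins 3–2.
  Varga vs Petrov: Varga wins 4–1.
  Varga vs Tanaka: Tanaka wins 3–2.
  Okafor vs Petrov: Okafor wins 5–0.
  Okafor vs Tanaka: Okafor wins 4–1.
  Petrov vs Tanaka: Tanaka wins 5–0.
Copeland scores (wins − losses):
  Quinn: 3 − 2 = 1
  Singh: 2 − 3 = -1
  Varga: 1 − 4 = -3
  Okafor: 5 − 0 = 5
  Petrov: 0 − 5 = -5
  Tanaka: 4 − 1 = 3
Okafor has the best Copeland score.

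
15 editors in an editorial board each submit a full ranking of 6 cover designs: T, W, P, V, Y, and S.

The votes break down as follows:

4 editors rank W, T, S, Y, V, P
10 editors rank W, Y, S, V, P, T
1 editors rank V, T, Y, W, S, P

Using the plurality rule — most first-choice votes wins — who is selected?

First-place vote totals:
  T: 0
  W: 14
  P: 0
  V: 1
  Y: 0
  S: 0
W has the most first-place votes.

W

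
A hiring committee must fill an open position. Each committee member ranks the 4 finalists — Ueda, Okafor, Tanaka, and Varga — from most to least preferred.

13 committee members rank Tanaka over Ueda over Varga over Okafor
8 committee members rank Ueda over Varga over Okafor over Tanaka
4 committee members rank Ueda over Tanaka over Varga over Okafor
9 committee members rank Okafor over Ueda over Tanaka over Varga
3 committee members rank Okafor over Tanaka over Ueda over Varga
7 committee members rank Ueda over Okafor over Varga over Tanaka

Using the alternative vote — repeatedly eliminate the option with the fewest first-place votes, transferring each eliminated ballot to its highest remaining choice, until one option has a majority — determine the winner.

Round 1: Ueda 19, Tanaka 13, Okafor 12, Varga 0. Varga has the fewest and is eliminated.
Round 2: Ueda 19, Tanaka 13, Okafor 12. Okafor has the fewest and is eliminated.
Round 3: Ueda 28, Tanaka 16. Ueda has a majority.

Ueda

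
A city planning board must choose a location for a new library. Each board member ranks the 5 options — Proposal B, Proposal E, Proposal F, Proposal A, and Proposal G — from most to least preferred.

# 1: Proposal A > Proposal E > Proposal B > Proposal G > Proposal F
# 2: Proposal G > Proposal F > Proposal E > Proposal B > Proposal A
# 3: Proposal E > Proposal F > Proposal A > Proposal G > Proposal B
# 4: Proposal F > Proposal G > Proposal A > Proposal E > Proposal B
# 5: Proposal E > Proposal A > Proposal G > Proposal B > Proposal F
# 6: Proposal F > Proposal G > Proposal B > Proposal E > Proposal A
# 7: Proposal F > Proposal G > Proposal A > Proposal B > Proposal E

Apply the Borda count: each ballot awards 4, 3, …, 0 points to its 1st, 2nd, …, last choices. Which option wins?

Borda scores:
  Proposal B: 2 + 1 + 0 + 0 + 1 + 2 + 1 = 7
  Proposal E: 3 + 2 + 4 + 1 + 4 + 1 + 0 = 15
  Proposal F: 0 + 3 + 3 + 4 + 0 + 4 + 4 = 18
  Proposal A: 4 + 0 + 2 + 2 + 3 + 0 + 2 = 13
  Proposal G: 1 + 4 + 1 + 3 + 2 + 3 + 3 = 17
Proposal F has the highest total.

Proposal F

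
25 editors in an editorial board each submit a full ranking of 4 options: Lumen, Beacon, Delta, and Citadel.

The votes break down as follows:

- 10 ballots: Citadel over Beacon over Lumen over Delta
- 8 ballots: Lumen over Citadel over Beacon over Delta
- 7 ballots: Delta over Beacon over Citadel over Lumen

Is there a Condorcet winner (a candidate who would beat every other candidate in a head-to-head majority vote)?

Head-to-head results (25 voters total):
Lumen vs Beacon: Beacon wins 17–8.
Lumen vs Delta: Lumen wins 18–7.
Lumen vs Citadel: Citadel wins 17–8.
Beacon vs Delta: Beacon wins 18–7.
Beacon vs Citadel: Citadel wins 18–7.
Delta vs Citadel: Citadel wins 18–7.
Citadel beats each rival — Lumen (17–8), Beacon (18–7), Delta (18–7) — so Citadel is the Condorcet winner.

Yes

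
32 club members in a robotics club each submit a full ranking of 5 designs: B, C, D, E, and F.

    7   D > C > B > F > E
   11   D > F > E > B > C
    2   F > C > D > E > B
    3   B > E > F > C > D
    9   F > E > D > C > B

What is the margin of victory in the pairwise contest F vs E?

Ballots ranking F above E: 7+11+2+9 = 29.
Ballots ranking E above F: 3.
F wins 29–3, a margin of 26.

26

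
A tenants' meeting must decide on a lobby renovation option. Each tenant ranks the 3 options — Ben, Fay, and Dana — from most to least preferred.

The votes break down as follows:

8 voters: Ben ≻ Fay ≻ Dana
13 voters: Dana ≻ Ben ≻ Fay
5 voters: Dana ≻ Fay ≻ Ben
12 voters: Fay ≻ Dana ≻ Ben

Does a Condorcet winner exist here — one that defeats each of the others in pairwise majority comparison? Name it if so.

Head-to-head results (38 voters total):
Ben vs Fay: Ben wins 21–17.
Ben vs Dana: Dana wins 30–8.
Fay vs Dana: Fay wins 20–18.
No candidate beats all others: Ben beats Fay beats Dana beats Ben, a majority cycle.

No Condorcet winner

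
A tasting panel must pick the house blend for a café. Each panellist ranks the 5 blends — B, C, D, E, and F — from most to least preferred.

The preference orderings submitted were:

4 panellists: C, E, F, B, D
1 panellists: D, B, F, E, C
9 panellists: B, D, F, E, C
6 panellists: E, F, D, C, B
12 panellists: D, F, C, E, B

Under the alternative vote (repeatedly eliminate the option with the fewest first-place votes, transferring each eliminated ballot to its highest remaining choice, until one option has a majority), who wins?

D

Round 1: D 13, B 9, E 6, C 4, F 0. F has the fewest and is eliminated.
Round 2: D 13, B 9, E 6, C 4. C has the fewest and is eliminated.
Round 3: D 13, E 10, B 9. B has the fewest and is eliminated.
Round 4: D 22, E 10. D has a majority.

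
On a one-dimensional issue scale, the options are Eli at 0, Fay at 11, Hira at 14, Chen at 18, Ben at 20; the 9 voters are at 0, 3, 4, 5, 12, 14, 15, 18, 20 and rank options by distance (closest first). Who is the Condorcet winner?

With single-peaked preferences on a line, the Condorcet winner is the candidate closest to the median voter.
The median voter (position 12) is closest to Fay at 11.
Check: Fay vs Chen — voters closer to Fay: 6 of 9.

Fay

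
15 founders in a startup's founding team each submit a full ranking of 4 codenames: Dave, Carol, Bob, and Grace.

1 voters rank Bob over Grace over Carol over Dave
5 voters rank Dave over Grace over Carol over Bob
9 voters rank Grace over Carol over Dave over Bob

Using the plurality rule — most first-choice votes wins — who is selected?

Grace

First-place vote totals:
  Dave: 5
  Carol: 0
  Bob: 1
  Grace: 9
Grace has the most first-place votes.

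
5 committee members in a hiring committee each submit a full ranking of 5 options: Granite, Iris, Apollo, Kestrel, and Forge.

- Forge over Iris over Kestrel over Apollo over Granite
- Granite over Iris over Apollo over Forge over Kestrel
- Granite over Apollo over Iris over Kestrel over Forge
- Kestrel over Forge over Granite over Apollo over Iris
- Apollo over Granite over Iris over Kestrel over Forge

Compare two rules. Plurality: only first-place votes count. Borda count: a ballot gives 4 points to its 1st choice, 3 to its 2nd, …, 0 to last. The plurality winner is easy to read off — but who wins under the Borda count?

Granite

Plurality first-place counts: Granite 2, Iris 0, Apollo 1, Kestrel 1, Forge 1 → Granite.
Borda totals: Granite 13, Iris 10, Apollo 11, Kestrel 8, Forge 8 → Granite.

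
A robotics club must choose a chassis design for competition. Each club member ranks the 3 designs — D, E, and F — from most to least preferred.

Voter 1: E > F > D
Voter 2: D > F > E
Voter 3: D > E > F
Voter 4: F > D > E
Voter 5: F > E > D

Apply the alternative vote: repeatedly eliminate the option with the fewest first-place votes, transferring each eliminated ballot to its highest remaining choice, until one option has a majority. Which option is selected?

Round 1: D 2, F 2, E 1. E has the fewest and is eliminated.
Round 2: F 3, D 2. F has a majority.

F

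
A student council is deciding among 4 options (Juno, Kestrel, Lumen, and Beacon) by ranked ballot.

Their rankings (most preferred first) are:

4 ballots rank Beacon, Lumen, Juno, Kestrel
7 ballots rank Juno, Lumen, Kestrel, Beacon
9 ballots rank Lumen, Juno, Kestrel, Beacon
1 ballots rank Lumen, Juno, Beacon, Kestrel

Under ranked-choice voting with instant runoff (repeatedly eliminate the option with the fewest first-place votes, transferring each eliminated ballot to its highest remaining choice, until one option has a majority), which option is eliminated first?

Round 1: Lumen 10, Juno 7, Beacon 4, Kestrel 0. Kestrel has the fewest and is eliminated.
Round 2: Lumen 10, Juno 7, Beacon 4. Beacon has the fewest and is eliminated.
Round 3: Lumen 14, Juno 7. Lumen has a majority.

Kestrel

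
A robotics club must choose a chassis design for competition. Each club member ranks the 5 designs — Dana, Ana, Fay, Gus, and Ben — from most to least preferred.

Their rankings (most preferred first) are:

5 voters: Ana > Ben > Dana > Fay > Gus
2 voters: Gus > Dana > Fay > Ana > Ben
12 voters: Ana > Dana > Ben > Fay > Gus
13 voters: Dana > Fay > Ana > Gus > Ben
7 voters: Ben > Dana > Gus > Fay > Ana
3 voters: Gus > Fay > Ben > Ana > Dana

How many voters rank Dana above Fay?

39

Ballots ranking Dana above Fay: 5+2+12+13+7 = 39.
Ballots ranking Fay above Dana: 3.
So 39 of 42 voters prefer Dana to Fay.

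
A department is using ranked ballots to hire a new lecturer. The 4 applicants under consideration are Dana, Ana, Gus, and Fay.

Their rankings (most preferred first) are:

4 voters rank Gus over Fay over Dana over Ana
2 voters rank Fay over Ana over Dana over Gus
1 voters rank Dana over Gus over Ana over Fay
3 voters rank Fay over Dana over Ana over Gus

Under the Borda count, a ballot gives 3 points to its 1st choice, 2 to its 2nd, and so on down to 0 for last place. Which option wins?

Fay

Borda scores:
  Dana: 4·1 + 2·1 + 3 + 3·2 = 15
  Ana: 4·0 + 2·2 + 1 + 3·1 = 8
  Gus: 4·3 + 2·0 + 2 + 3·0 = 14
  Fay: 4·2 + 2·3 + 0 + 3·3 = 23
Fay has the highest total.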